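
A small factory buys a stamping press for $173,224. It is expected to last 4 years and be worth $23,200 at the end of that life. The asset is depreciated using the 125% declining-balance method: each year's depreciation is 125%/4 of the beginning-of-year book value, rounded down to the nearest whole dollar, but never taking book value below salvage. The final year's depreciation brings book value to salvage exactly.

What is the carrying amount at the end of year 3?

Depreciable base = $173,224 − $23,200 = $150,024.
Year 1: ⌊$173,224 × 125%/4⌋ = $54,132. Book value $119,092.
Year 2: ⌊$119,092 × 125%/4⌋ = $37,216. Book value $81,876.
Year 3: ⌊$81,876 × 125%/4⌋ = $25,586. Book value $56,290.

$56,290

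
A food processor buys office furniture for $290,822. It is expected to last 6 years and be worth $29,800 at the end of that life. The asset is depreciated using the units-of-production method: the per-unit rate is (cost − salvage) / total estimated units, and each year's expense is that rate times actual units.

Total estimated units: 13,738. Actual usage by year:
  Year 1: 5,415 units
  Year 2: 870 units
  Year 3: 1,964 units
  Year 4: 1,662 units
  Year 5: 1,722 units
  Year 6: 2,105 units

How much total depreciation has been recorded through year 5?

Depreciable base = $290,822 − $29,800 = $261,022.
Rate = $261,022 / 13,738 units = $19 per unit.
Year 1: 5,415 × $19 = $102,885. Book value $187,937.
Year 2: 870 × $19 = $16,530. Book value $171,407.
Year 3: 1,964 × $19 = $37,316. Book value $134,091.
Year 4: 1,662 × $19 = $31,578. Book value $102,513.
Year 5: 1,722 × $19 = $32,718. Book value $69,795.
Accumulated through year 5 = $290,822 − $69,795 = $221,027.

$221,027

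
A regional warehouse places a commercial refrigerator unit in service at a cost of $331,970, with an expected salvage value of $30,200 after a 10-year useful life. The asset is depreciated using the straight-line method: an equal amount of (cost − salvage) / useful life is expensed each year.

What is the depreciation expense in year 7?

$30,177

Depreciable base = $331,970 − $30,200 = $301,770.
Annual expense = $301,770 / 10 = $30,177.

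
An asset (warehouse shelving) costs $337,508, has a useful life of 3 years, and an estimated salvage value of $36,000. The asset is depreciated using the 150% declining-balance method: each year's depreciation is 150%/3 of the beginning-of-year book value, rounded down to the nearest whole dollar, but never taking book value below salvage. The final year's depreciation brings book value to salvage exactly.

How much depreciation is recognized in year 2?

Depreciable base = $337,508 − $36,000 = $301,508.
Year 1: ⌊$337,508 × 150%/3⌋ = $168,754. Book value $168,754.
Year 2: ⌊$168,754 × 150%/3⌋ = $84,377. Book value $84,377.

$84,377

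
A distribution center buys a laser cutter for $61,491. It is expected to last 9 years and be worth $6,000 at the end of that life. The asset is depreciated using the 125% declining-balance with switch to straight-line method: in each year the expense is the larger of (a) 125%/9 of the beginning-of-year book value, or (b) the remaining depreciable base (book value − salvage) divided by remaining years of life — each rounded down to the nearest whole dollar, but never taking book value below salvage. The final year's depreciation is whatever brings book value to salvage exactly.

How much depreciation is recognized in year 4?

$5,544

Depreciable base = $61,491 − $6,000 = $55,491.
Year 1: DB = ⌊$61,491 × 125%/9⌋ = $8,540; SL = ⌊$55,491/9⌋ = $6,165 → take DB $8,540. Book value $52,951.
Year 2: DB = ⌊$52,951 × 125%/9⌋ = $7,354; SL = ⌊$46,951/8⌋ = $5,868 → take DB $7,354. Book value $45,597.
Year 3: DB = ⌊$45,597 × 125%/9⌋ = $6,332; SL = ⌊$39,597/7⌋ = $5,656 → take DB $6,332. Book value $39,265.
Year 4: DB = ⌊$39,265 × 125%/9⌋ = $5,453; SL = ⌊$33,265/6⌋ = $5,544 → take SL $5,544. Book value $33,721.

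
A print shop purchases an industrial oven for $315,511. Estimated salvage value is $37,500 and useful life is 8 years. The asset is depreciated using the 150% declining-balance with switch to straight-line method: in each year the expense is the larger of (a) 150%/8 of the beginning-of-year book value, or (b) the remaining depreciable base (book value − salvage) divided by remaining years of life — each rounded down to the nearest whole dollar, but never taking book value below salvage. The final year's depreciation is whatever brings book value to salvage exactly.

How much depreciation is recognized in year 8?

Depreciable base = $315,511 − $37,500 = $278,011.
Year 1: DB = ⌊$315,511 × 150%/8⌋ = $59,158; SL = ⌊$278,011/8⌋ = $34,751 → take DB $59,158. Book value $256,353.
Year 2: DB = ⌊$256,353 × 150%/8⌋ = $48,066; SL = ⌊$218,853/7⌋ = $31,264 → take DB $48,066. Book value $208,287.
Year 3: DB = ⌊$208,287 × 150%/8⌋ = $39,053; SL = ⌊$170,787/6⌋ = $28,464 → take DB $39,053. Book value $169,234.
Year 4: DB = ⌊$169,234 × 150%/8⌋ = $31,731; SL = ⌊$131,734/5⌋ = $26,346 → take DB $31,731. Book value $137,503.
Year 5: DB = ⌊$137,503 × 150%/8⌋ = $25,781; SL = ⌊$100,003/4⌋ = $25,000 → take DB $25,781. Book value $111,722.
Year 6: DB = ⌊$111,722 × 150%/8⌋ = $20,947; SL = ⌊$74,222/3⌋ = $24,740 → take SL $24,740. Book value $86,982.
Year 7: DB = ⌊$86,982 × 150%/8⌋ = $16,309; SL = ⌊$49,482/2⌋ = $24,741 → take SL $24,741. Book value $62,241.
Year 8 (final): $62,241 − $37,500 = $24,741. Book value $37,500.

$24,741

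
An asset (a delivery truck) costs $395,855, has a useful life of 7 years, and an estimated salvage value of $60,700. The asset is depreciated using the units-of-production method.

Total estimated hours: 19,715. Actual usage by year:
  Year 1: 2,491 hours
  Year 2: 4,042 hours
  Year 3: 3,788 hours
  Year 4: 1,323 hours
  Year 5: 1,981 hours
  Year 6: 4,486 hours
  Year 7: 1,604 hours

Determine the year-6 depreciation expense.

$76,262

Depreciable base = $395,855 − $60,700 = $335,155.
Rate = $335,155 / 19,715 hours = $17 per hour.
Year 1: 2,491 × $17 = $42,347. Book value $353,508.
Year 2: 4,042 × $17 = $68,714. Book value $284,794.
Year 3: 3,788 × $17 = $64,396. Book value $220,398.
Year 4: 1,323 × $17 = $22,491. Book value $197,907.
Year 5: 1,981 × $17 = $33,677. Book value $164,230.
Year 6: 4,486 × $17 = $76,262. Book value $87,968.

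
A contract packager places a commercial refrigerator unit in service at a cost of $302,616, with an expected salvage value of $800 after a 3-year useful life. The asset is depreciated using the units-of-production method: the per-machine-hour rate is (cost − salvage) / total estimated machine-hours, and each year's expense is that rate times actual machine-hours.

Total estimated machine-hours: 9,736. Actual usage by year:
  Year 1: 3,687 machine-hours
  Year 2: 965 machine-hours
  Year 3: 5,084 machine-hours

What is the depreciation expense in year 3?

Depreciable base = $302,616 − $800 = $301,816.
Rate = $301,816 / 9,736 machine-hours = $31 per machine-hour.
Year 1: 3,687 × $31 = $114,297. Book value $188,319.
Year 2: 965 × $31 = $29,915. Book value $158,404.
Year 3: 5,084 × $31 = $157,604. Book value $800.

$157,604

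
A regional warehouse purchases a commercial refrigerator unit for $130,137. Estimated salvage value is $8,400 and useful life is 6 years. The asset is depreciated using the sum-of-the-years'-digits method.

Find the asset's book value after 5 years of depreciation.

Depreciable base = $130,137 − $8,400 = $121,737.
Sum of the years' digits = 6+5+4+3+2+1 = 21.
Year 1: $121,737 × 6/21 = $34,782. Book value $95,355.
Year 2: $121,737 × 5/21 = $28,985. Book value $66,370.
Year 3: $121,737 × 4/21 = $23,188. Book value $43,182.
Year 4: $121,737 × 3/21 = $17,391. Book value $25,791.
Year 5: $121,737 × 2/21 = $11,594. Book value $14,197.

$14,197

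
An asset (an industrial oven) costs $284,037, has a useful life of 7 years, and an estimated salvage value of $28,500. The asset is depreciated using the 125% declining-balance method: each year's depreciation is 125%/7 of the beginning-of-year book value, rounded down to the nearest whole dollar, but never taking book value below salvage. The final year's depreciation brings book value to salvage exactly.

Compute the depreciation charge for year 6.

Depreciable base = $284,037 − $28,500 = $255,537.
Year 1: ⌊$284,037 × 125%/7⌋ = $50,720. Book value $233,317.
Year 2: ⌊$233,317 × 125%/7⌋ = $41,663. Book value $191,654.
Year 3: ⌊$191,654 × 125%/7⌋ = $34,223. Book value $157,431.
Year 4: ⌊$157,431 × 125%/7⌋ = $28,112. Book value $129,319.
Year 5: ⌊$129,319 × 125%/7⌋ = $23,092. Book value $106,227.
Year 6: ⌊$106,227 × 125%/7⌋ = $18,969. Book value $87,258.

$18,969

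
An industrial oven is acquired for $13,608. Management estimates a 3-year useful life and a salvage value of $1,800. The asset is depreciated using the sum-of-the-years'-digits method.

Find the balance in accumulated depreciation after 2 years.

$9,840

Depreciable base = $13,608 − $1,800 = $11,808.
Sum of the years' digits = 3+2+1 = 6.
Year 1: $11,808 × 3/6 = $5,904. Book value $7,704.
Year 2: $11,808 × 2/6 = $3,936. Book value $3,768.
Accumulated through year 2 = $13,608 − $3,768 = $9,840.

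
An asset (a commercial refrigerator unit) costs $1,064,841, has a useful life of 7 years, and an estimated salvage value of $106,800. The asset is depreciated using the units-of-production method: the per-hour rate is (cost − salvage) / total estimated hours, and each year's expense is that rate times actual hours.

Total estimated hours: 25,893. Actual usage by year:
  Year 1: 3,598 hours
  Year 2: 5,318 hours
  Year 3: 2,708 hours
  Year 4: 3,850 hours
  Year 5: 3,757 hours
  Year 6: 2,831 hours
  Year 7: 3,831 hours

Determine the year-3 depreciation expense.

$100,196

Depreciable base = $1,064,841 − $106,800 = $958,041.
Rate = $958,041 / 25,893 hours = $37 per hour.
Year 1: 3,598 × $37 = $133,126. Book value $931,715.
Year 2: 5,318 × $37 = $196,766. Book value $734,949.
Year 3: 2,708 × $37 = $100,196. Book value $634,753.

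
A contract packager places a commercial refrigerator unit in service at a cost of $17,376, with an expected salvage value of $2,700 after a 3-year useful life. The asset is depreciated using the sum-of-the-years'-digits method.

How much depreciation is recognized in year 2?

Depreciable base = $17,376 − $2,700 = $14,676.
Sum of the years' digits = 3+2+1 = 6.
Year 1: $14,676 × 3/6 = $7,338. Book value $10,038.
Year 2: $14,676 × 2/6 = $4,892. Book value $5,146.

$4,892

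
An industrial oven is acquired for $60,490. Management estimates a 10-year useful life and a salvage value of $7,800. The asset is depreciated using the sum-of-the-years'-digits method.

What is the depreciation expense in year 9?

Depreciable base = $60,490 − $7,800 = $52,690.
Sum of the years' digits = 10+9+8+7+6+5+4+3+2+1 = 55.
Year 1: $52,690 × 10/55 = $9,580. Book value $50,910.
Year 2: $52,690 × 9/55 = $8,622. Book value $42,288.
Year 3: $52,690 × 8/55 = $7,664. Book value $34,624.
Year 4: $52,690 × 7/55 = $6,706. Book value $27,918.
Year 5: $52,690 × 6/55 = $5,748. Book value $22,170.
Year 6: $52,690 × 5/55 = $4,790. Book value $17,380.
Year 7: $52,690 × 4/55 = $3,832. Book value $13,548.
Year 8: $52,690 × 3/55 = $2,874. Book value $10,674.
Year 9: $52,690 × 2/55 = $1,916. Book value $8,758.

$1,916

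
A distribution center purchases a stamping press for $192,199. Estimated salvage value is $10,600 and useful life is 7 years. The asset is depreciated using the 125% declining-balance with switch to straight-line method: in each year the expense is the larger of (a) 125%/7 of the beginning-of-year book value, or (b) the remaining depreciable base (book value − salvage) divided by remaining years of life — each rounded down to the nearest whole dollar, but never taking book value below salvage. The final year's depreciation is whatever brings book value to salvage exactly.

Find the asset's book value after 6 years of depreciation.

$34,418

Depreciable base = $192,199 − $10,600 = $181,599.
Year 1: DB = ⌊$192,199 × 125%/7⌋ = $34,321; SL = ⌊$181,599/7⌋ = $25,942 → take DB $34,321. Book value $157,878.
Year 2: DB = ⌊$157,878 × 125%/7⌋ = $28,192; SL = ⌊$147,278/6⌋ = $24,546 → take DB $28,192. Book value $129,686.
Year 3: DB = ⌊$129,686 × 125%/7⌋ = $23,158; SL = ⌊$119,086/5⌋ = $23,817 → take SL $23,817. Book value $105,869.
Year 4: DB = ⌊$105,869 × 125%/7⌋ = $18,905; SL = ⌊$95,269/4⌋ = $23,817 → take SL $23,817. Book value $82,052.
Year 5: DB = ⌊$82,052 × 125%/7⌋ = $14,652; SL = ⌊$71,452/3⌋ = $23,817 → take SL $23,817. Book value $58,235.
Year 6: DB = ⌊$58,235 × 125%/7⌋ = $10,399; SL = ⌊$47,635/2⌋ = $23,817 → take SL $23,817. Book value $34,418.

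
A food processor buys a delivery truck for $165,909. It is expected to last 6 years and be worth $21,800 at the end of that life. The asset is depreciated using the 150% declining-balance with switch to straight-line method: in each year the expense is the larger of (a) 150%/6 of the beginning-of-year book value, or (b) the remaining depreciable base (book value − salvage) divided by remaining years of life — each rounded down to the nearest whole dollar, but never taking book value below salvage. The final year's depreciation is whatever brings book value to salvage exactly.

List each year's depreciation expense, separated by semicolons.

Depreciable base = $165,909 − $21,800 = $144,109.
Year 1: DB = ⌊$165,909 × 150%/6⌋ = $41,477; SL = ⌊$144,109/6⌋ = $24,018 → take DB $41,477. Book value $124,432.
Year 2: DB = ⌊$124,432 × 150%/6⌋ = $31,108; SL = ⌊$102,632/5⌋ = $20,526 → take DB $31,108. Book value $93,324.
Year 3: DB = ⌊$93,324 × 150%/6⌋ = $23,331; SL = ⌊$71,524/4⌋ = $17,881 → take DB $23,331. Book value $69,993.
Year 4: DB = ⌊$69,993 × 150%/6⌋ = $17,498; SL = ⌊$48,193/3⌋ = $16,064 → take DB $17,498. Book value $52,495.
Year 5: DB = ⌊$52,495 × 150%/6⌋ = $13,123; SL = ⌊$30,695/2⌋ = $15,347 → take SL $15,347. Book value $37,148.
Year 6 (final): $37,148 − $21,800 = $15,348. Book value $21,800.

$41,477; $31,108; $23,331; $17,498; $15,347; $15,348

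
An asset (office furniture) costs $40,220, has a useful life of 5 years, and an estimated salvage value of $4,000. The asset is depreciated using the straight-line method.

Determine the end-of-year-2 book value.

$25,732

Depreciable base = $40,220 − $4,000 = $36,220.
Annual expense = $36,220 / 5 = $7,244.
End of year 1: book value $32,976.
End of year 2: book value $25,732.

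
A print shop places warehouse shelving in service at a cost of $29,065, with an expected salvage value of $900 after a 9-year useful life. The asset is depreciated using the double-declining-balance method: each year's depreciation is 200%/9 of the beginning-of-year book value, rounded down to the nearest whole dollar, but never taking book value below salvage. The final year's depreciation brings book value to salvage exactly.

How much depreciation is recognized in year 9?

Depreciable base = $29,065 − $900 = $28,165.
Year 1: ⌊$29,065 × 200%/9⌋ = $6,458. Book value $22,607.
Year 2: ⌊$22,607 × 200%/9⌋ = $5,023. Book value $17,584.
Year 3: ⌊$17,584 × 200%/9⌋ = $3,907. Book value $13,677.
Year 4: ⌊$13,677 × 200%/9⌋ = $3,039. Book value $10,638.
Year 5: ⌊$10,638 × 200%/9⌋ = $2,364. Book value $8,274.
Year 6: ⌊$8,274 × 200%/9⌋ = $1,838. Book value $6,436.
Year 7: ⌊$6,436 × 200%/9⌋ = $1,430. Book value $5,006.
Year 8: ⌊$5,006 × 200%/9⌋ = $1,112. Book value $3,894.
Year 9 (final): $3,894 − $900 = $2,994. Book value $900.

$2,994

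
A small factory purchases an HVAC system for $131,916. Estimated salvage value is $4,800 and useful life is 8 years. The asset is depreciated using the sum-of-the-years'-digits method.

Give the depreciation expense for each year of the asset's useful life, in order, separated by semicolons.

Depreciable base = $131,916 − $4,800 = $127,116.
Sum of the years' digits = 8+7+6+5+4+3+2+1 = 36.
Year 1: $127,116 × 8/36 = $28,248. Book value $103,668.
Year 2: $127,116 × 7/36 = $24,717. Book value $78,951.
Year 3: $127,116 × 6/36 = $21,186. Book value $57,765.
Year 4: $127,116 × 5/36 = $17,655. Book value $40,110.
Year 5: $127,116 × 4/36 = $14,124. Book value $25,986.
Year 6: $127,116 × 3/36 = $10,593. Book value $15,393.
Year 7: $127,116 × 2/36 = $7,062. Book value $8,331.
Year 8: $127,116 × 1/36 = $3,531. Book value $4,800.

$28,248; $24,717; $21,186; $17,655; $14,124; $10,593; $7,062; $3,531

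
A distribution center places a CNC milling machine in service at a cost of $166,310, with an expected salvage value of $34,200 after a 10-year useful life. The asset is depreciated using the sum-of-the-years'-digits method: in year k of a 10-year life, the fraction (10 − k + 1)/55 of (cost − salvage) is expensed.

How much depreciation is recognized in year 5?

Depreciable base = $166,310 − $34,200 = $132,110.
Sum of the years' digits = 10+9+8+7+6+5+4+3+2+1 = 55.
Year 1: $132,110 × 10/55 = $24,020. Book value $142,290.
Year 2: $132,110 × 9/55 = $21,618. Book value $120,672.
Year 3: $132,110 × 8/55 = $19,216. Book value $101,456.
Year 4: $132,110 × 7/55 = $16,814. Book value $84,642.
Year 5: $132,110 × 6/55 = $14,412. Book value $70,230.

$14,412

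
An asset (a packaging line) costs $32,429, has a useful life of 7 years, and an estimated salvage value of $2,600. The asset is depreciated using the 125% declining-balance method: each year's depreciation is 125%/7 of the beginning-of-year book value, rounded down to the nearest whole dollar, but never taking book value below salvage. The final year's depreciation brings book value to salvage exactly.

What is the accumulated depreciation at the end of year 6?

Depreciable base = $32,429 − $2,600 = $29,829.
Year 1: ⌊$32,429 × 125%/7⌋ = $5,790. Book value $26,639.
Year 2: ⌊$26,639 × 125%/7⌋ = $4,756. Book value $21,883.
Year 3: ⌊$21,883 × 125%/7⌋ = $3,907. Book value $17,976.
Year 4: ⌊$17,976 × 125%/7⌋ = $3,210. Book value $14,766.
Year 5: ⌊$14,766 × 125%/7⌋ = $2,636. Book value $12,130.
Year 6: ⌊$12,130 × 125%/7⌋ = $2,166. Book value $9,964.
Accumulated through year 6 = $32,429 − $9,964 = $22,465.

$22,465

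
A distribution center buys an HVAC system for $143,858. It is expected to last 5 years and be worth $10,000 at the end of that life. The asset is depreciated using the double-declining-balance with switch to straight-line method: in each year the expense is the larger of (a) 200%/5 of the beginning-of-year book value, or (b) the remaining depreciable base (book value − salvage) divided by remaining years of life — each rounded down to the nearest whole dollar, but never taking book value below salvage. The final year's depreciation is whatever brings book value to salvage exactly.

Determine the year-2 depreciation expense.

$34,526

Depreciable base = $143,858 − $10,000 = $133,858.
Year 1: DB = ⌊$143,858 × 200%/5⌋ = $57,543; SL = ⌊$133,858/5⌋ = $26,771 → take DB $57,543. Book value $86,315.
Year 2: DB = ⌊$86,315 × 200%/5⌋ = $34,526; SL = ⌊$76,315/4⌋ = $19,078 → take DB $34,526. Book value $51,789.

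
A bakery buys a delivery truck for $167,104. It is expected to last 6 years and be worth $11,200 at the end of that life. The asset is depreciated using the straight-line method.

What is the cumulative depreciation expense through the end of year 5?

$129,920

Depreciable base = $167,104 − $11,200 = $155,904.
Annual expense = $155,904 / 6 = $25,984.
End of year 1: book value $141,120.
End of year 2: book value $115,136.
End of year 3: book value $89,152.
End of year 4: book value $63,168.
End of year 5: book value $37,184.
Accumulated through year 5 = $167,104 − $37,184 = $129,920.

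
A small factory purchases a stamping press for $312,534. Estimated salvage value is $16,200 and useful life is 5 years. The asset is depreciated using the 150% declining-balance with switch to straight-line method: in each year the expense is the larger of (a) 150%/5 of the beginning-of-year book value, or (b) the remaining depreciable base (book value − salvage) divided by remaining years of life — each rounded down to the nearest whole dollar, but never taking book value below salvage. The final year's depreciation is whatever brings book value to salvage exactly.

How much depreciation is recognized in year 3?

$45,942

Depreciable base = $312,534 − $16,200 = $296,334.
Year 1: DB = ⌊$312,534 × 150%/5⌋ = $93,760; SL = ⌊$296,334/5⌋ = $59,266 → take DB $93,760. Book value $218,774.
Year 2: DB = ⌊$218,774 × 150%/5⌋ = $65,632; SL = ⌊$202,574/4⌋ = $50,643 → take DB $65,632. Book value $153,142.
Year 3: DB = ⌊$153,142 × 150%/5⌋ = $45,942; SL = ⌊$136,942/3⌋ = $45,647 → take DB $45,942. Book value $107,200.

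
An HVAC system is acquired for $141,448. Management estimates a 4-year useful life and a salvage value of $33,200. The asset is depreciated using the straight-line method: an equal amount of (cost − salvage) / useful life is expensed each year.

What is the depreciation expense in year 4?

$27,062

Depreciable base = $141,448 − $33,200 = $108,248.
Annual expense = $108,248 / 4 = $27,062.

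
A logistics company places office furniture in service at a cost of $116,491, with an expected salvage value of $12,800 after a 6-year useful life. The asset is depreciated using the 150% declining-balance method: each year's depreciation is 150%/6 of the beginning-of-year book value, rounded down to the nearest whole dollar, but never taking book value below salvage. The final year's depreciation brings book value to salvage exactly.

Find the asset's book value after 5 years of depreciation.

$27,645

Depreciable base = $116,491 − $12,800 = $103,691.
Year 1: ⌊$116,491 × 150%/6⌋ = $29,122. Book value $87,369.
Year 2: ⌊$87,369 × 150%/6⌋ = $21,842. Book value $65,527.
Year 3: ⌊$65,527 × 150%/6⌋ = $16,381. Book value $49,146.
Year 4: ⌊$49,146 × 150%/6⌋ = $12,286. Book value $36,860.
Year 5: ⌊$36,860 × 150%/6⌋ = $9,215. Book value $27,645.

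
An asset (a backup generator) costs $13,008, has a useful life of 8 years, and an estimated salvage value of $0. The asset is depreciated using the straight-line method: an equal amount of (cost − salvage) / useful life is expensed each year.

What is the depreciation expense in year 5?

Depreciable base = $13,008 − $0 = $13,008.
Annual expense = $13,008 / 8 = $1,626.

$1,626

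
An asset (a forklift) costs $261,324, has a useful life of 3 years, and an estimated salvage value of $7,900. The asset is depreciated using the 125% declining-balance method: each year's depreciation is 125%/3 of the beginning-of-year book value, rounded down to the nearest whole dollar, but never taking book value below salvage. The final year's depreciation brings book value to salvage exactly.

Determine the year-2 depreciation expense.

Depreciable base = $261,324 − $7,900 = $253,424.
Year 1: ⌊$261,324 × 125%/3⌋ = $108,885. Book value $152,439.
Year 2: ⌊$152,439 × 125%/3⌋ = $63,516. Book value $88,923.

$63,516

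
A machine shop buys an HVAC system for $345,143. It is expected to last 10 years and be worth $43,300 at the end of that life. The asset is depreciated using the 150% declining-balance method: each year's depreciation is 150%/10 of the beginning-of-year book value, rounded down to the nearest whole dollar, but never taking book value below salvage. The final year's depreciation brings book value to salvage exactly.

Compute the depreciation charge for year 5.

$27,025

Depreciable base = $345,143 − $43,300 = $301,843.
Year 1: ⌊$345,143 × 150%/10⌋ = $51,771. Book value $293,372.
Year 2: ⌊$293,372 × 150%/10⌋ = $44,005. Book value $249,367.
Year 3: ⌊$249,367 × 150%/10⌋ = $37,405. Book value $211,962.
Year 4: ⌊$211,962 × 150%/10⌋ = $31,794. Book value $180,168.
Year 5: ⌊$180,168 × 150%/10⌋ = $27,025. Book value $153,143.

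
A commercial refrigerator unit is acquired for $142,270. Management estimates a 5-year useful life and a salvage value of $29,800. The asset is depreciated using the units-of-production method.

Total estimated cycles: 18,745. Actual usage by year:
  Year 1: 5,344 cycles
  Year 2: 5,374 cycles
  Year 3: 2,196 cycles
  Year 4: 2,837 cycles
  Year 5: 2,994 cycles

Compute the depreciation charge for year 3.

$13,176

Depreciable base = $142,270 − $29,800 = $112,470.
Rate = $112,470 / 18,745 cycles = $6 per cycle.
Year 1: 5,344 × $6 = $32,064. Book value $110,206.
Year 2: 5,374 × $6 = $32,244. Book value $77,962.
Year 3: 2,196 × $6 = $13,176. Book value $64,786.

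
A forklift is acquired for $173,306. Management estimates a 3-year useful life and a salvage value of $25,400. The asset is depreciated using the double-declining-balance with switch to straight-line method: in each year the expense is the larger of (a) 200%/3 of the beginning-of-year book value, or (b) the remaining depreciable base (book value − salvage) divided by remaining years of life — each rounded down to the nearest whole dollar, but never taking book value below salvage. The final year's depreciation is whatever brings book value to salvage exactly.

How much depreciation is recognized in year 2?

$32,369

Depreciable base = $173,306 − $25,400 = $147,906.
Year 1: DB = ⌊$173,306 × 200%/3⌋ = $115,537; SL = ⌊$147,906/3⌋ = $49,302 → take DB $115,537. Book value $57,769.
Year 2: DB = ⌊$57,769 × 200%/3⌋ = $38,512; SL = ⌊$32,369/2⌋ = $16,184 → take DB $38,512, capped at $32,369. Book value $25,400.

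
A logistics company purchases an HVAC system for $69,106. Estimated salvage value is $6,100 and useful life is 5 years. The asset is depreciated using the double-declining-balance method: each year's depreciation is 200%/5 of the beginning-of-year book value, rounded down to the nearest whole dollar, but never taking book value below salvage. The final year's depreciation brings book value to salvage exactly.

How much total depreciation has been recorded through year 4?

$60,149

Depreciable base = $69,106 − $6,100 = $63,006.
Year 1: ⌊$69,106 × 200%/5⌋ = $27,642. Book value $41,464.
Year 2: ⌊$41,464 × 200%/5⌋ = $16,585. Book value $24,879.
Year 3: ⌊$24,879 × 200%/5⌋ = $9,951. Book value $14,928.
Year 4: ⌊$14,928 × 200%/5⌋ = $5,971. Book value $8,957.
Accumulated through year 4 = $69,106 − $8,957 = $60,149.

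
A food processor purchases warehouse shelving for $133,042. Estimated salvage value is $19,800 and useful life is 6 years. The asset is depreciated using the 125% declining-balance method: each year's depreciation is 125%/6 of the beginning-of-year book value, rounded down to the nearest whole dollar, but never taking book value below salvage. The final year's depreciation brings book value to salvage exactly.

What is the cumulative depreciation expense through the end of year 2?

$49,659

Depreciable base = $133,042 − $19,800 = $113,242.
Year 1: ⌊$133,042 × 125%/6⌋ = $27,717. Book value $105,325.
Year 2: ⌊$105,325 × 125%/6⌋ = $21,942. Book value $83,383.
Accumulated through year 2 = $133,042 − $83,383 = $49,659.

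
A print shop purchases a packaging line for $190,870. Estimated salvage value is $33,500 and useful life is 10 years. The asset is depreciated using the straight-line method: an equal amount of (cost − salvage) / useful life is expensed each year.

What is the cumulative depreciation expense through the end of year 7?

Depreciable base = $190,870 − $33,500 = $157,370.
Annual expense = $157,370 / 10 = $15,737.
End of year 1: book value $175,133.
End of year 2: book value $159,396.
End of year 3: book value $143,659.
End of year 4: book value $127,922.
End of year 5: book value $112,185.
End of year 6: book value $96,448.
End of year 7: book value $80,711.
Accumulated through year 7 = $190,870 − $80,711 = $110,159.

$110,159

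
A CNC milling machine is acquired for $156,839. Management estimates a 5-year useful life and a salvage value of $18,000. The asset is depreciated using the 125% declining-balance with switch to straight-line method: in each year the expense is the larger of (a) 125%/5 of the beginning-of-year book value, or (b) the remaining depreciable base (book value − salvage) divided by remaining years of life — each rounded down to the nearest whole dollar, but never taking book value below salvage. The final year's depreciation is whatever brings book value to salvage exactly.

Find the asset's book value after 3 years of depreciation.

$64,816

Depreciable base = $156,839 − $18,000 = $138,839.
Year 1: DB = ⌊$156,839 × 125%/5⌋ = $39,209; SL = ⌊$138,839/5⌋ = $27,767 → take DB $39,209. Book value $117,630.
Year 2: DB = ⌊$117,630 × 125%/5⌋ = $29,407; SL = ⌊$99,630/4⌋ = $24,907 → take DB $29,407. Book value $88,223.
Year 3: DB = ⌊$88,223 × 125%/5⌋ = $22,055; SL = ⌊$70,223/3⌋ = $23,407 → take SL $23,407. Book value $64,816.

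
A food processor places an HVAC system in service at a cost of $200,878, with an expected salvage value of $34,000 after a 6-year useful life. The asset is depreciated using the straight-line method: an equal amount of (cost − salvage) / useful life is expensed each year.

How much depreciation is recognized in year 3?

$27,813

Depreciable base = $200,878 − $34,000 = $166,878.
Annual expense = $166,878 / 6 = $27,813.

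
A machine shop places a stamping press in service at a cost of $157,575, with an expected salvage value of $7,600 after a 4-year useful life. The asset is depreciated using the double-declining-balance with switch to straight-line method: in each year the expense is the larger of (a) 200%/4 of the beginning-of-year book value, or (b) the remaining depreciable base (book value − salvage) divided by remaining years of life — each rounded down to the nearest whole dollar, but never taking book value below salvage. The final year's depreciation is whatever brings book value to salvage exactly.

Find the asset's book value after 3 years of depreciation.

$19,697

Depreciable base = $157,575 − $7,600 = $149,975.
Year 1: DB = ⌊$157,575 × 200%/4⌋ = $78,787; SL = ⌊$149,975/4⌋ = $37,493 → take DB $78,787. Book value $78,788.
Year 2: DB = ⌊$78,788 × 200%/4⌋ = $39,394; SL = ⌊$71,188/3⌋ = $23,729 → take DB $39,394. Book value $39,394.
Year 3: DB = ⌊$39,394 × 200%/4⌋ = $19,697; SL = ⌊$31,794/2⌋ = $15,897 → take DB $19,697. Book value $19,697.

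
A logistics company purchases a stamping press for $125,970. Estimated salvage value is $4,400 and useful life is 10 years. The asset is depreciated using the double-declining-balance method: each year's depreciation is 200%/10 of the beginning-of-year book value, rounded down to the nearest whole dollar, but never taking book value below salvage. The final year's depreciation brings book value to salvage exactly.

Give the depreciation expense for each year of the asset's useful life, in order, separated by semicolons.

$25,194; $20,155; $16,124; $12,899; $10,319; $8,255; $6,604; $5,284; $4,227; $12,509

Depreciable base = $125,970 − $4,400 = $121,570.
Year 1: ⌊$125,970 × 200%/10⌋ = $25,194. Book value $100,776.
Year 2: ⌊$100,776 × 200%/10⌋ = $20,155. Book value $80,621.
Year 3: ⌊$80,621 × 200%/10⌋ = $16,124. Book value $64,497.
Year 4: ⌊$64,497 × 200%/10⌋ = $12,899. Book value $51,598.
Year 5: ⌊$51,598 × 200%/10⌋ = $10,319. Book value $41,279.
Year 6: ⌊$41,279 × 200%/10⌋ = $8,255. Book value $33,024.
Year 7: ⌊$33,024 × 200%/10⌋ = $6,604. Book value $26,420.
Year 8: ⌊$26,420 × 200%/10⌋ = $5,284. Book value $21,136.
Year 9: ⌊$21,136 × 200%/10⌋ = $4,227. Book value $16,909.
Year 10 (final): $16,909 − $4,400 = $12,509. Book value $4,400.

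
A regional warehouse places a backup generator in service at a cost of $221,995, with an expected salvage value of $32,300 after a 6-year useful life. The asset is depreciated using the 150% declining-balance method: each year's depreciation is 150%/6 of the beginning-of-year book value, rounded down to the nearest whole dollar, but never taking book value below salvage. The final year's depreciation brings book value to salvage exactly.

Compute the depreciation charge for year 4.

$23,413

Depreciable base = $221,995 − $32,300 = $189,695.
Year 1: ⌊$221,995 × 150%/6⌋ = $55,498. Book value $166,497.
Year 2: ⌊$166,497 × 150%/6⌋ = $41,624. Book value $124,873.
Year 3: ⌊$124,873 × 150%/6⌋ = $31,218. Book value $93,655.
Year 4: ⌊$93,655 × 150%/6⌋ = $23,413. Book value $70,242.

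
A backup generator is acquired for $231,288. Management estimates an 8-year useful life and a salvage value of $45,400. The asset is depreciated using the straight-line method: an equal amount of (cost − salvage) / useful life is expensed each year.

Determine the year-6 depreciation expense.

$23,236

Depreciable base = $231,288 − $45,400 = $185,888.
Annual expense = $185,888 / 8 = $23,236.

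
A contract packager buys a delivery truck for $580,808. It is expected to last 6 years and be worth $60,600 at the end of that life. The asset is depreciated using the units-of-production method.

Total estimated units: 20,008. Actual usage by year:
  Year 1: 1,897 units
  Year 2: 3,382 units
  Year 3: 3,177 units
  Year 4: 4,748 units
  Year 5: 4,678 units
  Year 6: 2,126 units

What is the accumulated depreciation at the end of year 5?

Depreciable base = $580,808 − $60,600 = $520,208.
Rate = $520,208 / 20,008 units = $26 per unit.
Year 1: 1,897 × $26 = $49,322. Book value $531,486.
Year 2: 3,382 × $26 = $87,932. Book value $443,554.
Year 3: 3,177 × $26 = $82,602. Book value $360,952.
Year 4: 4,748 × $26 = $123,448. Book value $237,504.
Year 5: 4,678 × $26 = $121,628. Book value $115,876.
Accumulated through year 5 = $580,808 − $115,876 = $464,932.

$464,932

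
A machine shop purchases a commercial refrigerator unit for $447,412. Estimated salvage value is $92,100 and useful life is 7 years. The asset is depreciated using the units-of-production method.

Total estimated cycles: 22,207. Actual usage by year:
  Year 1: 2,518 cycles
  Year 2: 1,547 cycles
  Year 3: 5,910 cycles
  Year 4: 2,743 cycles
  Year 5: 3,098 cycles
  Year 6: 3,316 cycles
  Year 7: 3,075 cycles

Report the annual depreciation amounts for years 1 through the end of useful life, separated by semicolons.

$40,288; $24,752; $94,560; $43,888; $49,568; $53,056; $49,200

Depreciable base = $447,412 − $92,100 = $355,312.
Rate = $355,312 / 22,207 cycles = $16 per cycle.
Year 1: 2,518 × $16 = $40,288. Book value $407,124.
Year 2: 1,547 × $16 = $24,752. Book value $382,372.
Year 3: 5,910 × $16 = $94,560. Book value $287,812.
Year 4: 2,743 × $16 = $43,888. Book value $243,924.
Year 5: 3,098 × $16 = $49,568. Book value $194,356.
Year 6: 3,316 × $16 = $53,056. Book value $141,300.
Year 7: 3,075 × $16 = $49,200. Book value $92,100.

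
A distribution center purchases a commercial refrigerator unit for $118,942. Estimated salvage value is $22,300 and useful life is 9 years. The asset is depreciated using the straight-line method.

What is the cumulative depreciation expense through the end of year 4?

$42,952

Depreciable base = $118,942 − $22,300 = $96,642.
Annual expense = $96,642 / 9 = $10,738.
End of year 1: book value $108,204.
End of year 2: book value $97,466.
End of year 3: book value $86,728.
End of year 4: book value $75,990.
Accumulated through year 4 = $118,942 − $75,990 = $42,952.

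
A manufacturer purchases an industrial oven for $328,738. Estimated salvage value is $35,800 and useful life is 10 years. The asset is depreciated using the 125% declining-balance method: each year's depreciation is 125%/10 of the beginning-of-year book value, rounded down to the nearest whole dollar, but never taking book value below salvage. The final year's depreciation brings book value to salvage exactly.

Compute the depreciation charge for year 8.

Depreciable base = $328,738 − $35,800 = $292,938.
Year 1: ⌊$328,738 × 125%/10⌋ = $41,092. Book value $287,646.
Year 2: ⌊$287,646 × 125%/10⌋ = $35,955. Book value $251,691.
Year 3: ⌊$251,691 × 125%/10⌋ = $31,461. Book value $220,230.
Year 4: ⌊$220,230 × 125%/10⌋ = $27,528. Book value $192,702.
Year 5: ⌊$192,702 × 125%/10⌋ = $24,087. Book value $168,615.
Year 6: ⌊$168,615 × 125%/10⌋ = $21,076. Book value $147,539.
Year 7: ⌊$147,539 × 125%/10⌋ = $18,442. Book value $129,097.
Year 8: ⌊$129,097 × 125%/10⌋ = $16,137. Book value $112,960.

$16,137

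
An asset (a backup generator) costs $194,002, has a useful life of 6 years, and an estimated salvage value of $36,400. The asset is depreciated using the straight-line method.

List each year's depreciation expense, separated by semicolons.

$26,267; $26,267; $26,267; $26,267; $26,267; $26,267

Depreciable base = $194,002 − $36,400 = $157,602.
Annual expense = $157,602 / 6 = $26,267.
End of year 1: book value $167,735.
End of year 2: book value $141,468.
End of year 3: book value $115,201.
End of year 4: book value $88,934.
End of year 5: book value $62,667.
End of year 6: book value $36,400.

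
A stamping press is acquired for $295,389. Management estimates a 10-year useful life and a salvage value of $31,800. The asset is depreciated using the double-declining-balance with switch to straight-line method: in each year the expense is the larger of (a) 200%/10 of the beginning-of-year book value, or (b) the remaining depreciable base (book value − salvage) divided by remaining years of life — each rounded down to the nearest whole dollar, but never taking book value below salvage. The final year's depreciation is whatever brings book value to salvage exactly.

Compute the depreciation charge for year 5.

$24,198

Depreciable base = $295,389 − $31,800 = $263,589.
Year 1: DB = ⌊$295,389 × 200%/10⌋ = $59,077; SL = ⌊$263,589/10⌋ = $26,358 → take DB $59,077. Book value $236,312.
Year 2: DB = ⌊$236,312 × 200%/10⌋ = $47,262; SL = ⌊$204,512/9⌋ = $22,723 → take DB $47,262. Book value $189,050.
Year 3: DB = ⌊$189,050 × 200%/10⌋ = $37,810; SL = ⌊$157,250/8⌋ = $19,656 → take DB $37,810. Book value $151,240.
Year 4: DB = ⌊$151,240 × 200%/10⌋ = $30,248; SL = ⌊$119,440/7⌋ = $17,062 → take DB $30,248. Book value $120,992.
Year 5: DB = ⌊$120,992 × 200%/10⌋ = $24,198; SL = ⌊$89,192/6⌋ = $14,865 → take DB $24,198. Book value $96,794.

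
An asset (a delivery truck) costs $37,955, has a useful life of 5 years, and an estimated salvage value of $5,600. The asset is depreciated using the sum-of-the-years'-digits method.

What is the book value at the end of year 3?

Depreciable base = $37,955 − $5,600 = $32,355.
Sum of the years' digits = 5+4+3+2+1 = 15.
Year 1: $32,355 × 5/15 = $10,785. Book value $27,170.
Year 2: $32,355 × 4/15 = $8,628. Book value $18,542.
Year 3: $32,355 × 3/15 = $6,471. Book value $12,071.

$12,071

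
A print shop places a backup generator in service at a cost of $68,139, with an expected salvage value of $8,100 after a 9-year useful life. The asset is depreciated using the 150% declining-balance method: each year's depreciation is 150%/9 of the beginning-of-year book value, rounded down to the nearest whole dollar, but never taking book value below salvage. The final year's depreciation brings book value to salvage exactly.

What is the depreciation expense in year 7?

$3,803

Depreciable base = $68,139 − $8,100 = $60,039.
Year 1: ⌊$68,139 × 150%/9⌋ = $11,356. Book value $56,783.
Year 2: ⌊$56,783 × 150%/9⌋ = $9,463. Book value $47,320.
Year 3: ⌊$47,320 × 150%/9⌋ = $7,886. Book value $39,434.
Year 4: ⌊$39,434 × 150%/9⌋ = $6,572. Book value $32,862.
Year 5: ⌊$32,862 × 150%/9⌋ = $5,477. Book value $27,385.
Year 6: ⌊$27,385 × 150%/9⌋ = $4,564. Book value $22,821.
Year 7: ⌊$22,821 × 150%/9⌋ = $3,803. Book value $19,018.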